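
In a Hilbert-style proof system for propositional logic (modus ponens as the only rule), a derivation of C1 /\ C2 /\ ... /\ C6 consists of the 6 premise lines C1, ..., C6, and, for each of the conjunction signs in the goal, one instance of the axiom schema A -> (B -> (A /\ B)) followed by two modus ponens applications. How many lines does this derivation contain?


Conjoining 6 premises:
- 6 premise lines
- the goal has 5 conjunction signs; each costs 1 axiom instance + 2 MP = 3 lines: 3 * 5 = 15
Total = 6 + 15 = 21 lines.

21


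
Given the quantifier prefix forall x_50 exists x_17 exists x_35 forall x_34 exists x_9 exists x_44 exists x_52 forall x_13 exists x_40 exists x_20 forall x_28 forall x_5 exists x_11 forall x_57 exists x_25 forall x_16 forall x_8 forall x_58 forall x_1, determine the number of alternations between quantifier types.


Walk the prefix and count type changes:
  position 1: forall -> exists <-- alternation
  position 2: exists -> exists
  position 3: exists -> forall <-- alternation
  position 4: forall -> exists <-- alternation
  position 5: exists -> exists
  position 6: exists -> exists
  position 7: exists -> forall <-- alternation
  position 8: forall -> exists <-- alternation
  position 9: exists -> exists
  position 10: exists -> forall <-- alternation
  position 11: forall -> forall
  position 12: forall -> exists <-- alternation
  position 13: exists -> forall <-- alternation
  position 14: forall -> exists <-- alternation
  position 15: exists -> forall <-- alternation
  position 16: forall -> forall
  position 17: forall -> forall
  position 18: forall -> forall
Total alternations = 10

10


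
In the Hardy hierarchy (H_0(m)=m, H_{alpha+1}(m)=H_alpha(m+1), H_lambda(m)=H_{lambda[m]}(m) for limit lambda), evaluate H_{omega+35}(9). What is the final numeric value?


H_{omega+35}(9):
Unwind the 35 successor steps: H_{omega+35}(9) = H_omega(9+35) = H_omega(44).
H_omega(m) = H_m(m) = m + m = 2m.
Result = 2 * 44 = 88

88


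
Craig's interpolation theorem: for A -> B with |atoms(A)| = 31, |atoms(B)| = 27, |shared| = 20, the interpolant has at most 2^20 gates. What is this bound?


Shared atoms = 20
Craig interpolant size bound = 2^20
= 1048576

1048576


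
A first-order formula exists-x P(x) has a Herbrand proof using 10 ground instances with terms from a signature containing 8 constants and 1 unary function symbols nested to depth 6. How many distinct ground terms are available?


Herbrand terms by depth:
Depth 0: 8 constants
Depth 1: 8 new terms (running total: 16)
Depth 2: 8 new terms (running total: 24)
Depth 3: 8 new terms (running total: 32)
Depth 4: 8 new terms (running total: 40)
Depth 5: 8 new terms (running total: 48)
Depth 6: 8 new terms (running total: 56)
Total distinct ground terms = 56

56


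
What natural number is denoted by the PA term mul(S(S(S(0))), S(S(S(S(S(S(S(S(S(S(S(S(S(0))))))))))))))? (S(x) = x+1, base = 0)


mul(S^3(0), S^13(0)):
S^3(0) = 3
S^13(0) = 13
3 * 13 = 39

39


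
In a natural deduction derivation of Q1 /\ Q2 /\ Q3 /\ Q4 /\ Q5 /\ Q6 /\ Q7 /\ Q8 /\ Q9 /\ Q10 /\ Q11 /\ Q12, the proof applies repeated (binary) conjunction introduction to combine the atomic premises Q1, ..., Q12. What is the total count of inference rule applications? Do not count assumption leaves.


The target conjunction has 12 conjuncts, i.e. 11 binary /\ connectives.
Each conjunction-intro joins two pieces, so 12 atoms require 12-1 = 11 applications.
Total inference nodes = 11

11


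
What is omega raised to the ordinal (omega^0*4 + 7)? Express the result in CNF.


omega^(omega^0*4 + 7):
omega^0 = 1, so the exponent is 4 + 7 = 11 (finite ordinal addition).
Result = omega^11, already a single CNF term.

omega^11


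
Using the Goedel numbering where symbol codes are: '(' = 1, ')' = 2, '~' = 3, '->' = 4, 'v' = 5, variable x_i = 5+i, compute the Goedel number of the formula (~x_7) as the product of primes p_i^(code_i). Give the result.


Formula: (~x_7)
Symbol codes: [1, 3, 12, 2]
Primes: [2, 3, 5, 7]
p_1^1 = 2^1 = 2
p_2^3 = 3^3 = 27
p_3^12 = 5^12 = 244140625
p_4^2 = 7^2 = 49
Product = 645996093750

645996093750


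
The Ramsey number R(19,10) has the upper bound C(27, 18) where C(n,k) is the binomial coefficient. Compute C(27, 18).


R(19,10) <= C(19+10-2, 19-1) = C(27, 18)
C(27, 18) = 27! / (18! * 9!)
= 4686825

4686825


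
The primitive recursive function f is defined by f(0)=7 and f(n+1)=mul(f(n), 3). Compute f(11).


f(0) = 7
f(1) = mul(f(0), 3) = mul(7, 3) = 21
f(2) = mul(f(1), 3) = mul(21, 3) = 63
f(3) = mul(f(2), 3) = mul(63, 3) = 189
f(4) = mul(f(3), 3) = mul(189, 3) = 567
f(5) = mul(f(4), 3) = mul(567, 3) = 1701
f(6) = mul(f(5), 3) = mul(1701, 3) = 5103
f(7) = mul(f(6), 3) = mul(5103, 3) = 15309
f(8) = mul(f(7), 3) = mul(15309, 3) = 45927
f(9) = mul(f(8), 3) = mul(45927, 3) = 137781
f(10) = mul(f(9), 3) = mul(137781, 3) = 413343
f(11) = mul(f(10), 3) = mul(413343, 3) = 1240029


1240029


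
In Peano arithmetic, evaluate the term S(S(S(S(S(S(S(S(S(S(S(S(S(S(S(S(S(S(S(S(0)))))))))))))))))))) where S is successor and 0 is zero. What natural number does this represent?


Counting successors applied to 0:
20 applications of S to 0 = 20

20


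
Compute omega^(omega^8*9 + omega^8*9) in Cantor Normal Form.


omega^(omega^8*9 + omega^8*9):
Both terms of the exponent have the same exponent 8, so they merge: omega^8*9 + omega^8*9 = omega^8*(9+9) = omega^8*18.
omega raised to a CNF ordinal is a single CNF term: Result = omega^(omega^8*18)

omega^(omega^8*18)


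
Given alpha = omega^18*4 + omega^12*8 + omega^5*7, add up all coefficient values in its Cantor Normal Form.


CNF: omega^18*4 + omega^12*8 + omega^5*7
Coefficients: 4 + 8 + 7 = 19

19


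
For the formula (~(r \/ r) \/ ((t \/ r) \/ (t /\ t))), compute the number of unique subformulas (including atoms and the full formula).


Formula: (~(r \/ r) \/ ((t \/ r) \/ (t /\ t)))
Subformulas found:
  1. r
  2. t
  3. (r \/ r)
  4. (t \/ r)
  5. (t /\ t)
  6. ~(r \/ r)
  7. ((t \/ r) \/ (t /\ t))
  8. (~(r \/ r) \/ ((t \/ r) \/ (t /\ t)))
Total distinct subformulas = 8

8


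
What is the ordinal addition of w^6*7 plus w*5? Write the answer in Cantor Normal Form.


Ordinal addition w^6*7 + w*5:
Leading exponent of alpha (6) > leading exponent of beta (1).
Since alpha's term has higher exponent than beta's leading term,
the sum is simply alpha followed by beta.
Result = w^6*7 + w*5

w^6*7 + w*5


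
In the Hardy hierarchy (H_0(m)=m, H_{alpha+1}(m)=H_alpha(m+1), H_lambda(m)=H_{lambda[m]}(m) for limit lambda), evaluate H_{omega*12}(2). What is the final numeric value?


H_{omega*12}(2):
For the Hardy hierarchy, H_{omega*k}(n) = 2^k * n.
2^12 = 4096.
4096 * 2 = 8192

8192


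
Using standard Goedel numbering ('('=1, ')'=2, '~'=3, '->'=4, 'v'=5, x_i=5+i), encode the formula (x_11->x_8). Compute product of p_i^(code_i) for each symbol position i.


Formula: (x_11->x_8)
Symbol codes: [1, 16, 4, 13, 2]
Primes: [2, 3, 5, 7, 11]
p_1^1 = 2^1 = 2
p_2^16 = 3^16 = 43046721
p_3^4 = 5^4 = 625
p_4^13 = 7^13 = 96889010407
p_5^2 = 11^2 = 121
Product = 630826572592129098858750

630826572592129098858750


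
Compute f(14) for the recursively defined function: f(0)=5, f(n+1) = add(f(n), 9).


f(0) = 5
f(1) = add(f(0), 9) = add(5, 9) = 14
f(2) = add(f(1), 9) = add(14, 9) = 23
f(3) = add(f(2), 9) = add(23, 9) = 32
f(4) = add(f(3), 9) = add(32, 9) = 41
f(5) = add(f(4), 9) = add(41, 9) = 50
f(6) = add(f(5), 9) = add(50, 9) = 59
f(7) = add(f(6), 9) = add(59, 9) = 68
f(8) = add(f(7), 9) = add(68, 9) = 77
f(9) = add(f(8), 9) = add(77, 9) = 86
f(10) = add(f(9), 9) = add(86, 9) = 95
f(11) = add(f(10), 9) = add(95, 9) = 104
f(12) = add(f(11), 9) = add(104, 9) = 113
f(13) = add(f(12), 9) = add(113, 9) = 122
f(14) = add(f(13), 9) = add(122, 9) = 131


131


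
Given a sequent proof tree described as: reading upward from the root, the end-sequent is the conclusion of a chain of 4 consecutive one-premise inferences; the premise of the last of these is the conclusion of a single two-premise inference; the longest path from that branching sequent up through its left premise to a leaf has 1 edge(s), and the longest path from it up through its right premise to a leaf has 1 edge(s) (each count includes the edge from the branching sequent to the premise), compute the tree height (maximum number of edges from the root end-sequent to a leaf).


Longest path through the left premise: 1 edges (measured from the branching sequent)
Longest path through the right premise: 1 edges
Height of the subtree rooted at the branching sequent: max(1, 1) = 1
The branching sequent sits 4 edges above the root (the chain of one-premise inferences), so height = 1 + 4 = 5

5


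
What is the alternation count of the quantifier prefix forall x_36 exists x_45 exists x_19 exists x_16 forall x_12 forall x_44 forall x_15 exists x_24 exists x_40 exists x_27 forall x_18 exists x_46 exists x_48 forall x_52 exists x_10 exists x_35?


Walk the prefix and count type changes:
  position 1: forall -> exists <-- alternation
  position 2: exists -> exists
  position 3: exists -> exists
  position 4: exists -> forall <-- alternation
  position 5: forall -> forall
  position 6: forall -> forall
  position 7: forall -> exists <-- alternation
  position 8: exists -> exists
  position 9: exists -> exists
  position 10: exists -> forall <-- alternation
  position 11: forall -> exists <-- alternation
  position 12: exists -> exists
  position 13: exists -> forall <-- alternation
  position 14: forall -> exists <-- alternation
  position 15: exists -> exists
Total alternations = 7

7


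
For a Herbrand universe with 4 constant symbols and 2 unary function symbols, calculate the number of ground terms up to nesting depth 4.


Herbrand terms by depth:
Depth 0: 4 constants
Depth 1: 8 new terms (running total: 12)
Depth 2: 16 new terms (running total: 28)
Depth 3: 32 new terms (running total: 60)
Depth 4: 64 new terms (running total: 124)
Total distinct ground terms = 124

124


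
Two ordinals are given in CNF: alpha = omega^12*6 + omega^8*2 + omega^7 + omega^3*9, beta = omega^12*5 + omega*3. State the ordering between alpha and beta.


Compare term by term from highest exponent:
alpha = omega^12*6 + omega^8*2 + omega^7 + omega^3*9
beta = omega^12*5 + omega*3
Term 1: alpha has omega^12*6, beta has omega^12*5
Term 2: alpha has omega^8*2, beta has omega^1*3
Term 3: alpha has omega^7*1, beta has omega^0*0
Term 4: alpha has omega^3*9, beta has omega^0*0
Result: alpha > beta

alpha > beta


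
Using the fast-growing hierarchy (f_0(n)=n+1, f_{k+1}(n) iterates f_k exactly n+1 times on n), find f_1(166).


f_1(166) = f_0^167(166)
f_0 adds 1 each time, applied 167 times.
f_1(166) = 166 + 167 = 333

333


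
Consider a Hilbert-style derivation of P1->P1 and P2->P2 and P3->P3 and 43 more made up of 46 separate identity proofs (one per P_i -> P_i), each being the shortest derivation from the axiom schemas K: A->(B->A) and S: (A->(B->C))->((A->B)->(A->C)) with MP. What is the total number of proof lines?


The shortest proof of A->A from K and S in the Hilbert calculus has exactly 5 lines:
(1) K instance A->((A->A)->A), (2) S instance, (3) MP on 1,2, (4) K instance A->(A->A), (5) MP on 3,4.
For 46 independent identities: 46 * 5 = 230 lines total.

230


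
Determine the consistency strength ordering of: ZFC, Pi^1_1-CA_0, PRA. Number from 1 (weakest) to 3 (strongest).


Ordering by consistency strength:
1. PRA
2. Pi^1_1-CA_0
3. ZFC


ZFC=3, Pi^1_1-CA_0=2, PRA=1


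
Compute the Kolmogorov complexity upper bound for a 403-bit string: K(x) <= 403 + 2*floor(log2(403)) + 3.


floor(log2(403)) = 8
2 * 8 = 16
K(x) <= 403 + 16 + 3 = 422

422


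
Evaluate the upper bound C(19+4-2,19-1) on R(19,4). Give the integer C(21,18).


R(19,4) <= C(19+4-2, 19-1) = C(21, 18)
C(21, 18) = 21! / (18! * 3!)
= 1330

1330


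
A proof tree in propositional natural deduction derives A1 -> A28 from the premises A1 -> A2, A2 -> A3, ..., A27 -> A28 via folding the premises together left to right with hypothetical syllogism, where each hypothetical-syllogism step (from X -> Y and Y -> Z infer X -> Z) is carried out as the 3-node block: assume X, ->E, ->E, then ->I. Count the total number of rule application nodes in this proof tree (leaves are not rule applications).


There are 27 premises in the chain. The first HS step combines premises 1 and 2; each further premise needs one more HS step.
So 27 premises require 27 - 1 = 26 hypothetical-syllogism steps.
Each HS step uses 3 inference nodes (->E, ->E, ->I).
26 * 3 = 78 total inference nodes.

78


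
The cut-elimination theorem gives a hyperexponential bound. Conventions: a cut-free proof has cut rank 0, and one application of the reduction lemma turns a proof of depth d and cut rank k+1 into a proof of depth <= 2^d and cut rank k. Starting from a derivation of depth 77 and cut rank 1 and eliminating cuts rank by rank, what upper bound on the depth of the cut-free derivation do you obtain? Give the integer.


Each rank reduction sends depth d to at most 2^d; cut rank r needs r reductions.
2_0(77) = 77
2_1(77) = 2^77 = 151115727451828646838272
Cut-free depth bound = 151115727451828646838272

151115727451828646838272


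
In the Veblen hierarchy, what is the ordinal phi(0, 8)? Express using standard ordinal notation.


phi(0, 8):
phi(0, beta) = omega^beta by definition.
phi(0, 8) = omega^8

omega^8


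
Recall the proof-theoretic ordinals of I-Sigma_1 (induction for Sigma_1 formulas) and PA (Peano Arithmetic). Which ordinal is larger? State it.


Proof-theoretic ordinal of I-Sigma_1 (induction for Sigma_1 formulas): omega^omega
Proof-theoretic ordinal of PA (Peano Arithmetic): epsilon_0
Comparing: omega^omega < epsilon_0.
The larger ordinal is epsilon_0 (from PA (Peano Arithmetic)).

epsilon_0


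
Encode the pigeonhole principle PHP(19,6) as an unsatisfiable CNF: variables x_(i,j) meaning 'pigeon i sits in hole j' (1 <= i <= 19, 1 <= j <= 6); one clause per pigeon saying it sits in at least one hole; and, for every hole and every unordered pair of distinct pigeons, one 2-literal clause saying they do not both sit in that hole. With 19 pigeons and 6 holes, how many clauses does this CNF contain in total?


PHP(19,6): 19 pigeons, 6 holes, 19*6 = 114 variables.
- pigeon clauses: one per pigeon -> 19 clauses
- hole clauses: 6 holes * C(19,2) = 6 * 171 -> 1026 clauses
Total clauses = 19 + 1026 = 1045

1045


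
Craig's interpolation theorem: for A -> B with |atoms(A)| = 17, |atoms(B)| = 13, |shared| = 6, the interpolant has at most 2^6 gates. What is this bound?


Shared atoms = 6
Craig interpolant size bound = 2^6
= 64

64


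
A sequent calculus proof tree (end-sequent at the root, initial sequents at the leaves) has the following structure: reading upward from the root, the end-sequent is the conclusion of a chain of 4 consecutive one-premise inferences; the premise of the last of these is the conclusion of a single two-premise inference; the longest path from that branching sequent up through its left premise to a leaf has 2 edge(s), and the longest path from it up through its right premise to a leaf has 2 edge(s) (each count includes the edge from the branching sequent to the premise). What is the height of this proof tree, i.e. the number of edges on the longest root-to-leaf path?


Longest path through the left premise: 2 edges (measured from the branching sequent)
Longest path through the right premise: 2 edges
Height of the subtree rooted at the branching sequent: max(2, 2) = 2
The branching sequent sits 4 edges above the root (the chain of one-premise inferences), so height = 2 + 4 = 6

6


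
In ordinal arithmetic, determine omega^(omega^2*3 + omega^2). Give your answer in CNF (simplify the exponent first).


omega^(omega^2*3 + omega^2):
Both terms of the exponent have the same exponent 2, so they merge: omega^2*3 + omega^2 = omega^2*(3+1) = omega^2*4.
omega raised to a CNF ordinal is a single CNF term: Result = omega^(omega^2*4)

omega^(omega^2*4)


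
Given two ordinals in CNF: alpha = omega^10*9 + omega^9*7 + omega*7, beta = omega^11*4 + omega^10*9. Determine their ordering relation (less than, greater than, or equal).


Compare term by term from highest exponent:
alpha = omega^10*9 + omega^9*7 + omega*7
beta = omega^11*4 + omega^10*9
Term 1: alpha has omega^10*9, beta has omega^11*4
Term 2: alpha has omega^9*7, beta has omega^10*9
Term 3: alpha has omega^1*7, beta has omega^0*0
Result: alpha < beta

alpha < beta


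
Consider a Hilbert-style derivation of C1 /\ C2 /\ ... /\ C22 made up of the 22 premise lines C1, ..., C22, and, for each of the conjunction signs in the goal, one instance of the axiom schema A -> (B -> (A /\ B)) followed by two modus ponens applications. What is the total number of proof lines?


Conjoining 22 premises:
- 22 premise lines
- the goal has 21 conjunction signs; each costs 1 axiom instance + 2 MP = 3 lines: 3 * 21 = 63
Total = 22 + 63 = 85 lines.

85


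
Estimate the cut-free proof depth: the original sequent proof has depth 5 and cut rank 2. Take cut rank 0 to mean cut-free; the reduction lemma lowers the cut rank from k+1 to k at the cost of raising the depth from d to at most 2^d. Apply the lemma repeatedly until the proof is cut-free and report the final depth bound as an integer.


Each rank reduction sends depth d to at most 2^d; cut rank r needs r reductions.
2_0(5) = 5
2_1(5) = 2^5 = 32
2_2(5) = 2^32 = 4294967296
Cut-free depth bound = 4294967296

4294967296


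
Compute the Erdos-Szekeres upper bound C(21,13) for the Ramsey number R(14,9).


R(14,9) <= C(14+9-2, 14-1) = C(21, 13)
C(21, 13) = 21! / (13! * 8!)
= 203490

203490


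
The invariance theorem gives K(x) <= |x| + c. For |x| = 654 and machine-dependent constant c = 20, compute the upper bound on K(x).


K(x) <= |x| + c = 654 + 20 = 674

674


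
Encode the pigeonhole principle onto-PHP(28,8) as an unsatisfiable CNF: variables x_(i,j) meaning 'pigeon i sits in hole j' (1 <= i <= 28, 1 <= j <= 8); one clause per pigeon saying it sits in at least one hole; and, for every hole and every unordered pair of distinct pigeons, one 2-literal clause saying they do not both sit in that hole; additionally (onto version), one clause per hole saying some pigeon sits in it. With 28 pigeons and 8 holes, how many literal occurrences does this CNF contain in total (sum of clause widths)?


onto-PHP(28,8): 28 pigeons, 8 holes, 28*8 = 224 variables.
- pigeon clauses: one per pigeon -> 28 clauses of width 8 -> 224 literals
- hole clauses: 8 holes * C(28,2) = 8 * 378 -> 3024 clauses of width 2 -> 6048 literals
- onto clauses: one per hole -> 8 clauses of width 28 -> 224 literals
Total literal occurrences = 224 + 6048 + 224 = 6496

6496


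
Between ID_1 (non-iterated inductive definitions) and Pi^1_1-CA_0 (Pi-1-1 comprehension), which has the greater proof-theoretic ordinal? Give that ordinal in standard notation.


Proof-theoretic ordinal of ID_1 (non-iterated inductive definitions): psi_0(epsilon_{Omega+1})
Proof-theoretic ordinal of Pi^1_1-CA_0 (Pi-1-1 comprehension): psi_0(Omega_omega)
Comparing: psi_0(epsilon_{Omega+1}) < psi_0(Omega_omega).
The larger ordinal is psi_0(Omega_omega) (from Pi^1_1-CA_0 (Pi-1-1 comprehension)).

psi_0(Omega_omega)


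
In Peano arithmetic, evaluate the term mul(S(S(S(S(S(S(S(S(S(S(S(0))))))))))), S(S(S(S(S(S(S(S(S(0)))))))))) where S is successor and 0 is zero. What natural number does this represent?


mul(S^11(0), S^9(0)):
S^11(0) = 11
S^9(0) = 9
11 * 9 = 99

99


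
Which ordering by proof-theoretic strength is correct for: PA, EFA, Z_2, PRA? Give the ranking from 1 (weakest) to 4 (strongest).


Ordering by consistency strength:
1. EFA
2. PRA
3. PA
4. Z_2


PA=3, EFA=1, Z_2=4, PRA=2


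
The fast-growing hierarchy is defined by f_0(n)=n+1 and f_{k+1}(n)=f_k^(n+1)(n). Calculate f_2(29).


f_2(29) = f_1^30(29)
f_1(m) = 2m + 1.
Iterating: f_1^k(n) = 2^k*(n+1) - 1.
f_2(29) = 2^30*(29+1) - 1 = 1073741824*30 - 1 = 32212254719

32212254719


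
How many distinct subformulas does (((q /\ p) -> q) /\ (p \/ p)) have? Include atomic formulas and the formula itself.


Formula: (((q /\ p) -> q) /\ (p \/ p))
Subformulas found:
  1. q
  2. p
  3. (p \/ p)
  4. (q /\ p)
  5. ((q /\ p) -> q)
  6. (((q /\ p) -> q) /\ (p \/ p))
Total distinct subformulas = 6

6


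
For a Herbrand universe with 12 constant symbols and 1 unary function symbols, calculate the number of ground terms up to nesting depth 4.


Herbrand terms by depth:
Depth 0: 12 constants
Depth 1: 12 new terms (running total: 24)
Depth 2: 12 new terms (running total: 36)
Depth 3: 12 new terms (running total: 48)
Depth 4: 12 new terms (running total: 60)
Total distinct ground terms = 60

60


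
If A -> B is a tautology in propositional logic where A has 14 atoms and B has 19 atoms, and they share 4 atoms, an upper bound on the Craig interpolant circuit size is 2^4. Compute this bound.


Shared atoms = 4
Craig interpolant size bound = 2^4
= 16

16


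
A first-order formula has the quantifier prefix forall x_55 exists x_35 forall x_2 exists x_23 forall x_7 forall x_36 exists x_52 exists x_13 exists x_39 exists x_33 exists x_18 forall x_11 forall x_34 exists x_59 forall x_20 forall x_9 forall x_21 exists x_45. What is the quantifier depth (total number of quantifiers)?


Quantifier prefix has 18 quantifier symbols.
Quantifier depth = 18

18


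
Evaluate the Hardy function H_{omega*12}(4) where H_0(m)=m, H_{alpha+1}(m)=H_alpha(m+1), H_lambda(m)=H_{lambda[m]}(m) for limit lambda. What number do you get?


H_{omega*12}(4):
For the Hardy hierarchy, H_{omega*k}(n) = 2^k * n.
2^12 = 4096.
4096 * 4 = 16384

16384


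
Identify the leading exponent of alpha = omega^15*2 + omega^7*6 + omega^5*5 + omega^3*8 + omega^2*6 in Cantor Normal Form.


CNF: omega^15*2 + omega^7*6 + omega^5*5 + omega^3*8 + omega^2*6
The leading term is omega^15*2, which has exponent 15.

15


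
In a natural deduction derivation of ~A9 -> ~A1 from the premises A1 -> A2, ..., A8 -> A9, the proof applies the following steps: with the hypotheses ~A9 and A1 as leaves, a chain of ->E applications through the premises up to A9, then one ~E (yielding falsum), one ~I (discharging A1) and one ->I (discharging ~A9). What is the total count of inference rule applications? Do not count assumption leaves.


From hypothesis A1, 8 ->E steps along the 8 premises yield A9.
~E with hypothesis ~A9 gives falsum (1 node); ~I discharging A1 gives ~A1 (1 node); ->I discharging ~A9 gives the goal (1 node).
Total = 8 + 3 = 11 inference nodes.

11


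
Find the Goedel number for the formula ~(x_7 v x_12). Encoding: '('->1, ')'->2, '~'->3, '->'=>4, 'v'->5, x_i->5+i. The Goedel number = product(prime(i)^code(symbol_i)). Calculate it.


Formula: ~(x_7 v x_12)
Symbol codes: [3, 1, 12, 5, 17, 2]
Primes: [2, 3, 5, 7, 11, 13]
p_1^3 = 2^3 = 8
p_2^1 = 3^1 = 3
p_3^12 = 5^12 = 244140625
p_4^5 = 7^5 = 16807
p_5^17 = 11^17 = 505447028499293771
p_6^2 = 13^2 = 169
Product = 8412088752831501205982185546875000

8412088752831501205982185546875000


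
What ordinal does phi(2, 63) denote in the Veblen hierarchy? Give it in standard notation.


phi(2, 63):
phi(2, beta) = zeta_beta (the beta-th zeta number, fixed point of epsilon).
phi(2, 63) = zeta_63

zeta_63


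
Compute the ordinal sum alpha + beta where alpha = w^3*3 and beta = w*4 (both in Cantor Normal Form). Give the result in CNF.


Ordinal addition w^3*3 + w*4:
Leading exponent of alpha (3) > leading exponent of beta (1).
Since alpha's term has higher exponent than beta's leading term,
the sum is simply alpha followed by beta.
Result = w^3*3 + w*4

w^3*3 + w*4


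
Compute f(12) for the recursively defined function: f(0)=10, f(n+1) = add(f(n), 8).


f(0) = 10
f(1) = add(f(0), 8) = add(10, 8) = 18
f(2) = add(f(1), 8) = add(18, 8) = 26
f(3) = add(f(2), 8) = add(26, 8) = 34
f(4) = add(f(3), 8) = add(34, 8) = 42
f(5) = add(f(4), 8) = add(42, 8) = 50
f(6) = add(f(5), 8) = add(50, 8) = 58
f(7) = add(f(6), 8) = add(58, 8) = 66
f(8) = add(f(7), 8) = add(66, 8) = 74
f(9) = add(f(8), 8) = add(74, 8) = 82
f(10) = add(f(9), 8) = add(82, 8) = 90
f(11) = add(f(10), 8) = add(90, 8) = 98
f(12) = add(f(11), 8) = add(98, 8) = 106


106


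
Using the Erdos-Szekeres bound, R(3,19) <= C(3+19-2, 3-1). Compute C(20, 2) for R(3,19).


R(3,19) <= C(3+19-2, 3-1) = C(20, 2)
C(20, 2) = 20! / (2! * 18!)
= 190

190


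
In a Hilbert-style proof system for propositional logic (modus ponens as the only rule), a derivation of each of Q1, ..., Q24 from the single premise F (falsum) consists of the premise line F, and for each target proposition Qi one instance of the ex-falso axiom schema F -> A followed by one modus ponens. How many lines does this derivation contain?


Ex falso, line by line:
- 1 premise line (F)
- 24 targets, each needing 1 axiom instance (F -> Qi) + 1 MP = 2 lines: 2 * 24 = 48
Total = 1 + 48 = 49 lines.

49


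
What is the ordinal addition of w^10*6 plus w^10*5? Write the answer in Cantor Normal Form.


Ordinal addition w^10*6 + w^10*5:
Both terms have the same exponent 10.
w^e*c + w^e*d = w^e*(c+d).
Result = w^10*(6+5) = w^10*11

w^10*11


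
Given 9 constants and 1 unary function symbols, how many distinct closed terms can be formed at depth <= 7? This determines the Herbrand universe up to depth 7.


Herbrand terms by depth:
Depth 0: 9 constants
Depth 1: 9 new terms (running total: 18)
Depth 2: 9 new terms (running total: 27)
Depth 3: 9 new terms (running total: 36)
Depth 4: 9 new terms (running total: 45)
Depth 5: 9 new terms (running total: 54)
Depth 6: 9 new terms (running total: 63)
Depth 7: 9 new terms (running total: 72)
Total distinct ground terms = 72

72


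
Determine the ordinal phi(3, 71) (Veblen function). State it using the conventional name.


phi(3, 71):
phi(3, beta) = eta_beta (the beta-th eta number, fixed point of zeta).
phi(3, 71) = eta_71

eta_71


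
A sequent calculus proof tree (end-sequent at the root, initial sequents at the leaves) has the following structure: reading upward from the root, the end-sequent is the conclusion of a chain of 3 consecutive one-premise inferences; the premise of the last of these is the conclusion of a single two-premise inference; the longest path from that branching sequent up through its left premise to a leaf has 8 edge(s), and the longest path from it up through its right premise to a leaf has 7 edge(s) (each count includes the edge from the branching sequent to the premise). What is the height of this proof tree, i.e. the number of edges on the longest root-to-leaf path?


Longest path through the left premise: 8 edges (measured from the branching sequent)
Longest path through the right premise: 7 edges
Height of the subtree rooted at the branching sequent: max(8, 7) = 8
The branching sequent sits 3 edges above the root (the chain of one-premise inferences), so height = 8 + 3 = 11

11


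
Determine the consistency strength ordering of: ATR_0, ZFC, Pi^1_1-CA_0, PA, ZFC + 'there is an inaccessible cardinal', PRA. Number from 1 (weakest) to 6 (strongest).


Ordering by consistency strength:
1. PRA
2. PA
3. ATR_0
4. Pi^1_1-CA_0
5. ZFC
6. ZFC + 'there is an inaccessible cardinal'


ATR_0=3, ZFC=5, Pi^1_1-CA_0=4, PA=2, ZFC + 'there is an inaccessible cardinal'=6, PRA=1


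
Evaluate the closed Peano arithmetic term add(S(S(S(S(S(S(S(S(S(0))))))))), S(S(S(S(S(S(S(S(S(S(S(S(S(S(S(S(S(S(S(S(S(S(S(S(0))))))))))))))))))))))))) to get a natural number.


add(S^9(0), S^24(0)):
S^9(0) = 9
S^24(0) = 24
9 + 24 = 33

33


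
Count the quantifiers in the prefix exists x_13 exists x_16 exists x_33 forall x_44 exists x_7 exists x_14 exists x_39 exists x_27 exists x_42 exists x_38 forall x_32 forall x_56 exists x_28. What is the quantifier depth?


Quantifier prefix has 13 quantifier symbols.
Quantifier depth = 13

13


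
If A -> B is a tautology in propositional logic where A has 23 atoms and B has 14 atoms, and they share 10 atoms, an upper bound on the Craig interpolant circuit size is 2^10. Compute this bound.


Shared atoms = 10
Craig interpolant size bound = 2^10
= 1024

1024


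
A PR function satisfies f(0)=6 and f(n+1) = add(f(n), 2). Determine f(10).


f(0) = 6
f(1) = add(f(0), 2) = add(6, 2) = 8
f(2) = add(f(1), 2) = add(8, 2) = 10
f(3) = add(f(2), 2) = add(10, 2) = 12
f(4) = add(f(3), 2) = add(12, 2) = 14
f(5) = add(f(4), 2) = add(14, 2) = 16
f(6) = add(f(5), 2) = add(16, 2) = 18
f(7) = add(f(6), 2) = add(18, 2) = 20
f(8) = add(f(7), 2) = add(20, 2) = 22
f(9) = add(f(8), 2) = add(22, 2) = 24
f(10) = add(f(9), 2) = add(24, 2) = 26


26


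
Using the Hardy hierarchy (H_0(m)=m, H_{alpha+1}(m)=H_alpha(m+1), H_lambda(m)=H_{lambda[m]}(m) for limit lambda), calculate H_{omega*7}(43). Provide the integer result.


H_{omega*7}(43):
For the Hardy hierarchy, H_{omega*k}(n) = 2^k * n.
2^7 = 128.
128 * 43 = 5504

5504


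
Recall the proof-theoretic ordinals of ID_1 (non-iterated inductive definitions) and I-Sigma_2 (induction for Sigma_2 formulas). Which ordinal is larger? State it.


Proof-theoretic ordinal of ID_1 (non-iterated inductive definitions): psi_0(epsilon_{Omega+1})
Proof-theoretic ordinal of I-Sigma_2 (induction for Sigma_2 formulas): omega^(omega^omega)
Comparing: omega^(omega^omega) < psi_0(epsilon_{Omega+1}).
The larger ordinal is psi_0(epsilon_{Omega+1}) (from ID_1 (non-iterated inductive definitions)).

psi_0(epsilon_{Omega+1})


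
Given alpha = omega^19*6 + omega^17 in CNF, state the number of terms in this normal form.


CNF: omega^19*6 + omega^17
Count the summands separated by '+':
  term 1: omega^19*6
  term 2: omega^17
Total terms = 2

2


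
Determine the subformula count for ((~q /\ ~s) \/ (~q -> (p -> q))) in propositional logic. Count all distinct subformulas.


Formula: ((~q /\ ~s) \/ (~q -> (p -> q)))
Subformulas found:
  1. q
  2. s
  3. p
  4. ~s
  5. ~q
  6. (p -> q)
  7. (~q /\ ~s)
  8. (~q -> (p -> q))
  9. ((~q /\ ~s) \/ (~q -> (p -> q)))
Total distinct subformulas = 9

9


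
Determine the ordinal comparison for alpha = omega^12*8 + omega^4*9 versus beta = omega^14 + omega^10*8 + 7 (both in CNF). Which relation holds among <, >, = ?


Compare term by term from highest exponent:
alpha = omega^12*8 + omega^4*9
beta = omega^14 + omega^10*8 + 7
Term 1: alpha has omega^12*8, beta has omega^14*1
Term 2: alpha has omega^4*9, beta has omega^10*8
Term 3: alpha has omega^0*0, beta has omega^0*7
Result: alpha < beta

alpha < beta


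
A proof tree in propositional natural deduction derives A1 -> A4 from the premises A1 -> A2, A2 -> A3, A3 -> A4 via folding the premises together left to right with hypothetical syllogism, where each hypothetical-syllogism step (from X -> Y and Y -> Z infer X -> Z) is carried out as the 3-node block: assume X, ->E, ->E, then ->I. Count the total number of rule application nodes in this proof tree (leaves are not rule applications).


There are 3 premises in the chain. The first HS step combines premises 1 and 2; each further premise needs one more HS step.
So 3 premises require 3 - 1 = 2 hypothetical-syllogism steps.
Each HS step uses 3 inference nodes (->E, ->E, ->I).
2 * 3 = 6 total inference nodes.

6


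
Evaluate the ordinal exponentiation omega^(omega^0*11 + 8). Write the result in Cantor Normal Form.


omega^(omega^0*11 + 8):
omega^0 = 1, so the exponent is 11 + 8 = 19 (finite ordinal addition).
Result = omega^19, already a single CNF term.

omega^19


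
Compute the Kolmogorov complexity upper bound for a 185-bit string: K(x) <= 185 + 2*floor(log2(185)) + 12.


floor(log2(185)) = 7
2 * 7 = 14
K(x) <= 185 + 14 + 12 = 211

211


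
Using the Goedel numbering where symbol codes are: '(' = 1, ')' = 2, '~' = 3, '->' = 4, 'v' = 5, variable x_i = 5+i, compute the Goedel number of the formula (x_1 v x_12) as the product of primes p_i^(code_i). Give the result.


Formula: (x_1 v x_12)
Symbol codes: [1, 6, 5, 17, 2]
Primes: [2, 3, 5, 7, 11]
p_1^1 = 2^1 = 2
p_2^6 = 3^6 = 729
p_3^5 = 5^5 = 3125
p_4^17 = 7^17 = 232630513987207
p_5^2 = 11^2 = 121
Product = 128250656301859639143750

128250656301859639143750


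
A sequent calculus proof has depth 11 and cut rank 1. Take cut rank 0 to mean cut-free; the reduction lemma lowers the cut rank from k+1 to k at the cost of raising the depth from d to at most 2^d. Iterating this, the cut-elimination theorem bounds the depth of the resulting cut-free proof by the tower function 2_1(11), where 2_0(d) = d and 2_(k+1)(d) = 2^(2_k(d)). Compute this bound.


Each rank reduction sends depth d to at most 2^d; cut rank r needs r reductions.
2_0(11) = 11
2_1(11) = 2^11 = 2048
Cut-free depth bound = 2048

2048


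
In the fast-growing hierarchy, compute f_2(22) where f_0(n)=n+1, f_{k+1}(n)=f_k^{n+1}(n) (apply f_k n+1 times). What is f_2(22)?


f_2(22) = f_1^23(22)
f_1(m) = 2m + 1.
Iterating: f_1^k(n) = 2^k*(n+1) - 1.
f_2(22) = 2^23*(22+1) - 1 = 8388608*23 - 1 = 192937983

192937983


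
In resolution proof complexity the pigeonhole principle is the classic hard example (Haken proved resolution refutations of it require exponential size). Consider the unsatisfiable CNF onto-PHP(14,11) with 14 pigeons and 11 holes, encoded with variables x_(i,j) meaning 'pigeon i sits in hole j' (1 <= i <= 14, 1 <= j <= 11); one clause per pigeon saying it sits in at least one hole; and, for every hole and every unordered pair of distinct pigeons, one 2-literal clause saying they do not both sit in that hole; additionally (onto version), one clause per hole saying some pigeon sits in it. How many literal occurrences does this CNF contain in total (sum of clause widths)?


onto-PHP(14,11): 14 pigeons, 11 holes, 14*11 = 154 variables.
- pigeon clauses: one per pigeon -> 14 clauses of width 11 -> 154 literals
- hole clauses: 11 holes * C(14,2) = 11 * 91 -> 1001 clauses of width 2 -> 2002 literals
- onto clauses: one per hole -> 11 clauses of width 14 -> 154 literals
Total literal occurrences = 154 + 2002 + 154 = 2310

2310


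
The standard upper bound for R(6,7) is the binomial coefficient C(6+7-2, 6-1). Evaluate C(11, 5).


R(6,7) <= C(6+7-2, 6-1) = C(11, 5)
C(11, 5) = 11! / (5! * 6!)
= 462

462


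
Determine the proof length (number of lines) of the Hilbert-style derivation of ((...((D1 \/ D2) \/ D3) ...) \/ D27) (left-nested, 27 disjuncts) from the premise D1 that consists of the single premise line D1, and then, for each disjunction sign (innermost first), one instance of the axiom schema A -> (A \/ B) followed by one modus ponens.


Building the left-nested 27-ary disjunction from D1:
- 1 premise line (D1)
- 27 disjuncts means 26 disjunction signs; each needs 1 axiom instance + 1 MP = 2 lines: 2 * 26 = 52
Total = 1 + 52 = 53 lines.

53


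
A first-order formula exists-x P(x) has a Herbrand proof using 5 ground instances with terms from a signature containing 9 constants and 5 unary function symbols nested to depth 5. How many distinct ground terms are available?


Herbrand terms by depth:
Depth 0: 9 constants
Depth 1: 45 new terms (running total: 54)
Depth 2: 225 new terms (running total: 279)
Depth 3: 1125 new terms (running total: 1404)
Depth 4: 5625 new terms (running total: 7029)
Depth 5: 28125 new terms (running total: 35154)
Total distinct ground terms = 35154

35154


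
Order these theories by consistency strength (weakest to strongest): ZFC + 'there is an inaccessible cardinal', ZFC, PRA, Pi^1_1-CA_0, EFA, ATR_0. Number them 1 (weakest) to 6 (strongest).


Ordering by consistency strength:
1. EFA
2. PRA
3. ATR_0
4. Pi^1_1-CA_0
5. ZFC
6. ZFC + 'there is an inaccessible cardinal'


ZFC + 'there is an inaccessible cardinal'=6, ZFC=5, PRA=2, Pi^1_1-CA_0=4, EFA=1, ATR_0=3


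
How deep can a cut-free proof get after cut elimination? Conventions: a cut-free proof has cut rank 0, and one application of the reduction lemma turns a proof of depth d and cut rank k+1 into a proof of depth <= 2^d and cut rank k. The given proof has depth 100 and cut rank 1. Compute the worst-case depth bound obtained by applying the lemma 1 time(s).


Each rank reduction sends depth d to at most 2^d; cut rank r needs r reductions.
2_0(100) = 100
2_1(100) = 2^100 = 1267650600228229401496703205376
Cut-free depth bound = 1267650600228229401496703205376

1267650600228229401496703205376


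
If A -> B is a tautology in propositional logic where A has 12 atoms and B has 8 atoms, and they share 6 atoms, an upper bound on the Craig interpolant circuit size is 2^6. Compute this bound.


Shared atoms = 6
Craig interpolant size bound = 2^6
= 64

64


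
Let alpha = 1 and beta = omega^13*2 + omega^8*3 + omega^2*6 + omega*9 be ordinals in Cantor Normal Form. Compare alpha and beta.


Compare term by term from highest exponent:
alpha = 1
beta = omega^13*2 + omega^8*3 + omega^2*6 + omega*9
Term 1: alpha has omega^0*1, beta has omega^13*2
Term 2: alpha has omega^0*0, beta has omega^8*3
Term 3: alpha has omega^0*0, beta has omega^2*6
Term 4: alpha has omega^0*0, beta has omega^1*9
Result: alpha < beta

alpha < beta


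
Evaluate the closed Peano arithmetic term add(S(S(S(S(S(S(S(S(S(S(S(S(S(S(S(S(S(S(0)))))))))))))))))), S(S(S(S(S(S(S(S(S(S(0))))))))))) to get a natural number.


add(S^18(0), S^10(0)):
S^18(0) = 18
S^10(0) = 10
18 + 10 = 28

28


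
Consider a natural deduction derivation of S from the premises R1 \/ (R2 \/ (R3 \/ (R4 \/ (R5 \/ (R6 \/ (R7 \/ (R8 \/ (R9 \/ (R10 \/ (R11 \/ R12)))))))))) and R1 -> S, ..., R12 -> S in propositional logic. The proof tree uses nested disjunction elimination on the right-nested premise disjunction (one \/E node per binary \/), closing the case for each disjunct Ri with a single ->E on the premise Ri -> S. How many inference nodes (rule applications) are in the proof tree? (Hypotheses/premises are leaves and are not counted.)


The premise R1 \/ (R2 \/ (R3 \/ (R4 \/ (R5 \/ (R6 \/ (R7 \/ (R8 \/ (R9 \/ (R10 \/ (R11 \/ R12)))))))))) contains 12 disjuncts, hence 11 binary \/ connectives.
- Each binary \/ is eliminated once: 11 \/E nodes.
- Each of the 12 cases Ri derives S by one ->E with Ri -> S: 12 ->E nodes.
Total = 11 + 12 = 23

23


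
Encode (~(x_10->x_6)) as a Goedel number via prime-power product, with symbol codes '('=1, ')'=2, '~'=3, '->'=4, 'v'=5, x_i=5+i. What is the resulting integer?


Formula: (~(x_10->x_6))
Symbol codes: [1, 3, 1, 15, 4, 11, 2, 2]
Primes: [2, 3, 5, 7, 11, 13, 17, 19]
p_1^1 = 2^1 = 2
p_2^3 = 3^3 = 27
p_3^1 = 5^1 = 5
p_4^15 = 7^15 = 4747561509943
p_5^4 = 11^4 = 14641
p_6^11 = 13^11 = 1792160394037
p_7^2 = 17^2 = 289
p_8^2 = 19^2 = 361
Product = 3509029546455484683002285747839736730

3509029546455484683002285747839736730


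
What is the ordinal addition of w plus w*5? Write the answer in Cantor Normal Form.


Ordinal addition w + w*5:
Both terms have the same exponent 1.
w^e*c + w^e*d = w^e*(c+d).
Result = w^1*(1+5) = w*6

w*6


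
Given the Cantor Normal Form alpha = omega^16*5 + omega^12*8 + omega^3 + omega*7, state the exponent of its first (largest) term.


CNF: omega^16*5 + omega^12*8 + omega^3 + omega*7
The leading term is omega^16*5, which has exponent 16.

16


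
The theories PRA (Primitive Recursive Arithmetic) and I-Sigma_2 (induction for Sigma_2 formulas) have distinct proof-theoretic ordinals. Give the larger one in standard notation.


Proof-theoretic ordinal of PRA (Primitive Recursive Arithmetic): omega^omega
Proof-theoretic ordinal of I-Sigma_2 (induction for Sigma_2 formulas): omega^(omega^omega)
Comparing: omega^omega < omega^(omega^omega).
The larger ordinal is omega^(omega^omega) (from I-Sigma_2 (induction for Sigma_2 formulas)).

omega^(omega^omega)


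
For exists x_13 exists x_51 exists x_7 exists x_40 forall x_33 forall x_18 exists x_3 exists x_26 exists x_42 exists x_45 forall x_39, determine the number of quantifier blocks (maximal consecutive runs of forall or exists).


Alternations = 3.
Blocks = alternations + 1 = 4

4


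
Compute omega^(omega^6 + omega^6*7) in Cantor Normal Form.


omega^(omega^6 + omega^6*7):
Both terms of the exponent have the same exponent 6, so they merge: omega^6 + omega^6*7 = omega^6*(1+7) = omega^6*8.
omega raised to a CNF ordinal is a single CNF term: Result = omega^(omega^6*8)

omega^(omega^6*8)
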